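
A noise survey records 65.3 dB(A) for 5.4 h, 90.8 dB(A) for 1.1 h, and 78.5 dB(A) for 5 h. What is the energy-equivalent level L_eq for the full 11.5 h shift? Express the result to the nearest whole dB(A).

82 dB(A)

Weight each interval's intensity by its duration and average over T = 11.5 h:
Σ tᵢ·10^(Lᵢ/10) = 5.4·10^(65.3/10) + 1.1·10^(90.8/10) + 5·10^(78.5/10) = 1.695e+09.
L_eq = 10·log₁₀(1.695e+09/11.5) = 81.68 dB(A).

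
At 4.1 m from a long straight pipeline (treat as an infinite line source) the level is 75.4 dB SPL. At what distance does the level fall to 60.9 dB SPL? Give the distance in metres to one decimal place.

115.6 m

Line-source spreading drops the level by 10·log₁₀(r₂/r₁); inverting, r₂/r₁ = 10^(ΔL/10).
r₂ = 4.1·10^((75.4−60.9)/10) = 4.1·10^(14.5/10) = 115.55 m.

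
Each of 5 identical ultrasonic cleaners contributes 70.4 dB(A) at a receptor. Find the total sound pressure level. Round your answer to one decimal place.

77.4 dB(A)

With 5 equal, uncorrelated contributions the intensity is 5× that of one unit, giving a rise of 10·log₁₀ 5.
L_total = 70.4 + 10·log₁₀(5) = 70.4 + 6.990 = 77.39 dB(A).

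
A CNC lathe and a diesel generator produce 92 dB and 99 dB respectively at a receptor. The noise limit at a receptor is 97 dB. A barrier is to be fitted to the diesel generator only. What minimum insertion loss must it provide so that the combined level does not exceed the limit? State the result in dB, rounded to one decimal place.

Everything except the diesel generator sums to 10^(92/10) = 1.585e+09 in linear terms, 92.00 dB.
The limit corresponds to 10^(97/10) = 5.012e+09; subtracting the fixed part leaves 3.427e+09 for the diesel generator, i.e. 95.35 dB.
So the diesel generator must be reduced from 99 to 95.35 dB: IL = 3.65 dB.

3.7 dB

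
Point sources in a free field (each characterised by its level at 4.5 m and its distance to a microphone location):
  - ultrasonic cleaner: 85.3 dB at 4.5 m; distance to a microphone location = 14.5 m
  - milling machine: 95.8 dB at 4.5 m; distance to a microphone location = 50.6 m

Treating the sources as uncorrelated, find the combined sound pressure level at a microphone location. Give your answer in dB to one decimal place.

78.0 dB

Apply inverse-square spreading to bring every level to the receiver, then sum 10^(L/10).
ultrasonic cleaner: 85.3 − 20·log₁₀(14.5/4.5) = 85.3 − 10.16 = 75.14 dB.
milling machine: 95.8 − 20·log₁₀(50.6/4.5) = 95.8 − 21.02 = 74.78 dB.
Σ 10^(L/10) = 6.270e+07 → L_total = 10·log₁₀(6.270e+07) = 77.97 dB.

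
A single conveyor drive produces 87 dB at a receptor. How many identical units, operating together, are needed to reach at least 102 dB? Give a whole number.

32

Need L₁ + 10·log₁₀ N ≥ 102, i.e. log₁₀ N ≥ 1.50.
N ≥ 10^(15.0/10) = 31.623, so N = 32.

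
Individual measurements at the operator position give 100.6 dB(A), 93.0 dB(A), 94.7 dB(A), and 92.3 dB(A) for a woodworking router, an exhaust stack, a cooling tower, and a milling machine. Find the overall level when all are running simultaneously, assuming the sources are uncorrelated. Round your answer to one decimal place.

102.6 dB(A)

For uncorrelated sources the intensities add, so convert each level to linear form, sum, and take 10·log₁₀ of the total.
Σ 10^(L/10) = 10^(100.6/10) + 10^(93.0/10) + 10^(94.7/10) + 10^(92.3/10) = 1.813e+10.
L_total = 10·log₁₀(1.813e+10) = 102.58 dB(A).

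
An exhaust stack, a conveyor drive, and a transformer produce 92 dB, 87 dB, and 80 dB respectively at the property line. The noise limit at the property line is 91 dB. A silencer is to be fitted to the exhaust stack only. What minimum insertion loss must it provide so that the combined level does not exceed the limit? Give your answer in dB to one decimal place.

3.8 dB

Fixed contribution from the other sources: Σ 10^(L/10) = 10^(87/10) + 10^(80/10) = 6.012e+08 (87.79 dB).
The limit corresponds to 10^(91/10) = 1.259e+09; subtracting the fixed part leaves 6.577e+08 for the exhaust stack, i.e. 88.18 dB.
So the exhaust stack must be reduced from 92 to 88.18 dB: IL = 3.82 dB.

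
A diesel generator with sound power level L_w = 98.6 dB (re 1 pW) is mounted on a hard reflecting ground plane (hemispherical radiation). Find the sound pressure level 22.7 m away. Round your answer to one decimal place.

Free-field hemispherical radiation: L_p = L_w − 10·log₁₀(2π·r²), r = 22.7 m.
2π·r² = 3238 m², 10·log₁₀ of that is 35.102 dB.
L_p = 98.6 − 35.102 = 63.50 dB.

63.5 dB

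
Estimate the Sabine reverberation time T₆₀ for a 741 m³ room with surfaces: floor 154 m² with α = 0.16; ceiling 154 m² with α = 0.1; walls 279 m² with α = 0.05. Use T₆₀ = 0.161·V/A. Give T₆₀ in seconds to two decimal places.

A = Σ Sᵢαᵢ = 154·0.16 + 154·0.1 + 279·0.05 = 53.99 m².
T₆₀ = 0.161 × 741 / 53.99 = 2.210 s.

2.21 s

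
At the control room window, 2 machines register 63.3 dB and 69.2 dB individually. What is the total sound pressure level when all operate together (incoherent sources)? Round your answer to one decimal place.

70.2 dB

Incoherent sources combine by intensity addition: L_total = 10·log₁₀(Σ 10^(L_i/10)).
Σ 10^(L/10) = 10^(63.3/10) + 10^(69.2/10) = 1.046e+07.
L_total = 10·log₁₀(1.046e+07) = 70.19 dB.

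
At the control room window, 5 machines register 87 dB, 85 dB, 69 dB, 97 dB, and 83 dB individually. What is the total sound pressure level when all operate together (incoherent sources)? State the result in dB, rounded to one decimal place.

Incoherent sources combine by intensity addition: L_total = 10·log₁₀(Σ 10^(L_i/10)).
Σ 10^(L/10) = 10^(87/10) + 10^(85/10) + 10^(69/10) + 10^(97/10) + 10^(83/10) = 6.037e+09.
L_total = 10·log₁₀(6.037e+09) = 97.81 dB.

97.8 dB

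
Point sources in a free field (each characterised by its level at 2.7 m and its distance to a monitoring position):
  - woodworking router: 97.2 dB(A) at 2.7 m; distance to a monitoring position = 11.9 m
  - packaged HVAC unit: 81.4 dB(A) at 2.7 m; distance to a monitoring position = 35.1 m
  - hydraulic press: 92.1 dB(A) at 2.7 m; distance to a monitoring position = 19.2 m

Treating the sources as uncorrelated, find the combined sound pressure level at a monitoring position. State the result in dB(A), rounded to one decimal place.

84.8 dB(A)

Propagate each source to the receiver with L = L_ref − 20·log₁₀(r/r_ref), then add intensities.
woodworking router: 97.2 − 20·log₁₀(11.9/2.7) = 97.2 − 12.88 = 84.32 dB(A).
packaged HVAC unit: 81.4 − 20·log₁₀(35.1/2.7) = 81.4 − 22.28 = 59.12 dB(A).
hydraulic press: 92.1 − 20·log₁₀(19.2/2.7) = 92.1 − 17.04 = 75.06 dB(A).
Σ 10^(L/10) = 3.031e+08 → L_total = 10·log₁₀(3.031e+08) = 84.82 dB(A).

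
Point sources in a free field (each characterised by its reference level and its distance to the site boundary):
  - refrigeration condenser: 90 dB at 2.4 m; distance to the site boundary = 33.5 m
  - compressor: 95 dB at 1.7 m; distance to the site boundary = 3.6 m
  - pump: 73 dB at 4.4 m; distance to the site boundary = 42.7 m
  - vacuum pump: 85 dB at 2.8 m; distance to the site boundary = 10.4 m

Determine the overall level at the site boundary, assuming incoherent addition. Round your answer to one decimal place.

88.7 dB

Apply inverse-square spreading to bring every level to the receiver, then sum 10^(L/10).
refrigeration condenser: 90 − 20·log₁₀(33.5/2.4) = 90 − 22.90 = 67.10 dB.
compressor: 95 − 20·log₁₀(3.6/1.7) = 95 − 6.52 = 88.48 dB.
pump: 73 − 20·log₁₀(42.7/4.4) = 73 − 19.74 = 53.26 dB.
vacuum pump: 85 − 20·log₁₀(10.4/2.8) = 85 − 11.40 = 73.60 dB.
Σ 10^(L/10) = 7.334e+08 → L_total = 10·log₁₀(7.334e+08) = 88.65 dB.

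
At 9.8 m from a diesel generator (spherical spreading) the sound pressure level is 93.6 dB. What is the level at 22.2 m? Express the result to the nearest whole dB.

Point-source attenuation: ΔL = 20·log₁₀(r₂/r₁) = 20·log₁₀(22.2/9.8) = 7.103 dB.
L₂ = 93.6 − 20·log₁₀(22.2/9.8) = 93.6 − 7.103 = 86.50 dB.

86 dB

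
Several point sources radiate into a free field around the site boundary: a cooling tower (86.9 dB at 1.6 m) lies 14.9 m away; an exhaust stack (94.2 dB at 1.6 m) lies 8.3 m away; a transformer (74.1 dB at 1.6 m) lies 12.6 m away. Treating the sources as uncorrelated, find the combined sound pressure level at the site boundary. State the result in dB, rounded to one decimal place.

First find each source's level at the receiver (point-source: −20·log₁₀(r/r_ref)), then combine on an intensity basis.
cooling tower: 86.9 − 20·log₁₀(14.9/1.6) = 86.9 − 19.38 = 67.52 dB.
exhaust stack: 94.2 − 20·log₁₀(8.3/1.6) = 94.2 − 14.30 = 79.90 dB.
transformer: 74.1 − 20·log₁₀(12.6/1.6) = 74.1 − 17.93 = 56.17 dB.
Σ 10^(L/10) = 1.038e+08 → L_total = 10·log₁₀(1.038e+08) = 80.16 dB.

80.2 dB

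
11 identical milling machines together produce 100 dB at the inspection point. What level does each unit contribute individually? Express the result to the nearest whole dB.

For N identical incoherent sources L_total = L₁ + 10·log₁₀ N, so L₁ = 100 − 10·log₁₀(11) = 100 − 10.414.

90 dB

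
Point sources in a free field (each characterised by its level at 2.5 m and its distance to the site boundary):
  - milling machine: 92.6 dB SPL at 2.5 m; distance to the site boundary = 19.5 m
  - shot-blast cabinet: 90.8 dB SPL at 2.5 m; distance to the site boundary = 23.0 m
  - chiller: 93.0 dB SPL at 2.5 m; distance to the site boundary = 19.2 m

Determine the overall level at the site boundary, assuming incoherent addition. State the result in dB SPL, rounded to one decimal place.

78.9 dB SPL

Propagate each source to the receiver with L = L_ref − 20·log₁₀(r/r_ref), then add intensities.
milling machine: 92.6 − 20·log₁₀(19.5/2.5) = 92.6 − 17.84 = 74.76 dB SPL.
shot-blast cabinet: 90.8 − 20·log₁₀(23.0/2.5) = 90.8 − 19.28 = 71.52 dB SPL.
chiller: 93.0 − 20·log₁₀(19.2/2.5) = 93.0 − 17.71 = 75.29 dB SPL.
Σ 10^(L/10) = 7.794e+07 → L_total = 10·log₁₀(7.794e+07) = 78.92 dB SPL.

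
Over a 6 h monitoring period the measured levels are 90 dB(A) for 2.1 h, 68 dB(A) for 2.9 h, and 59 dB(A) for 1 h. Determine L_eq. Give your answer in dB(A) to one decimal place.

85.5 dB(A)

L_eq = 10·log₁₀[(1/T)·Σ tᵢ·10^(Lᵢ/10)] with T = 6 h.
Σ tᵢ·10^(Lᵢ/10) = 2.1·10^(90/10) + 2.9·10^(68/10) + 1·10^(59/10) = 2.119e+09.
L_eq = 10·log₁₀(2.119e+09/6) = 85.48 dB(A).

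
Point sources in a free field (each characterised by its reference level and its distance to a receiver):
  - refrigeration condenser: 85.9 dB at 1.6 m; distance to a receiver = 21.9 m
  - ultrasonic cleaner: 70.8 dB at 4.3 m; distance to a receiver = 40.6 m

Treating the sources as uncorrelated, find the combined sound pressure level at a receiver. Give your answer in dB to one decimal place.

63.4 dB

Apply inverse-square spreading to bring every level to the receiver, then sum 10^(L/10).
refrigeration condenser: 85.9 − 20·log₁₀(21.9/1.6) = 85.9 − 22.73 = 63.17 dB.
ultrasonic cleaner: 70.8 − 20·log₁₀(40.6/4.3) = 70.8 − 19.50 = 51.30 dB.
Σ 10^(L/10) = 2.211e+06 → L_total = 10·log₁₀(2.211e+06) = 63.45 dB.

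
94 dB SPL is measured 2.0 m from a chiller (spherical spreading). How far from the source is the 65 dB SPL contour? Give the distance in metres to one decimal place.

56.4 m

Point-source spreading drops the level by 20·log₁₀(r₂/r₁); inverting, r₂/r₁ = 10^(ΔL/20).
r₂ = 2.0·10^((94−65)/20) = 2.0·10^(29.0/20) = 56.37 m.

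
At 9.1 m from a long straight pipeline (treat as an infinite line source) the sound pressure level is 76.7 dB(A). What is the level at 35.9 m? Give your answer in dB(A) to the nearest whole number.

71 dB(A)

Line-source attenuation: ΔL = 10·log₁₀(r₂/r₁) = 10·log₁₀(35.9/9.1) = 5.961 dB.
L₂ = 76.7 − 10·log₁₀(35.9/9.1) = 76.7 − 5.961 = 70.74 dB(A).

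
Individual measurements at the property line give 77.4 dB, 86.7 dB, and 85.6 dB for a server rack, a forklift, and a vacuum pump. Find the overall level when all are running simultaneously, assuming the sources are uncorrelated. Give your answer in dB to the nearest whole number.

Incoherent sources combine by intensity addition: L_total = 10·log₁₀(Σ 10^(L_i/10)).
Σ 10^(L/10) = 10^(77.4/10) + 10^(86.7/10) + 10^(85.6/10) = 8.858e+08.
L_total = 10·log₁₀(8.858e+08) = 89.47 dB.

89 dB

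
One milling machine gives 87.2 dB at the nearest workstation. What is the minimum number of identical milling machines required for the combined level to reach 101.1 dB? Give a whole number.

The shortfall is 101.1 − 87.2 = 13.9 dB, and N units add 10·log₁₀ N, so need 10·log₁₀ N ≥ 13.9.
N ≥ 10^(13.9/10) = 24.547, so N = 25.

25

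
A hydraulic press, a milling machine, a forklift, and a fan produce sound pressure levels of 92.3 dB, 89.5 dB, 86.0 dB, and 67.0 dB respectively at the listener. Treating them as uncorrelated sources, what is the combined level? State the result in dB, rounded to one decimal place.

94.8 dB

Incoherent sources combine by intensity addition: L_total = 10·log₁₀(Σ 10^(L_i/10)).
Σ 10^(L/10) = 10^(92.3/10) + 10^(89.5/10) + 10^(86.0/10) + 10^(67.0/10) = 2.993e+09.
L_total = 10·log₁₀(2.993e+09) = 94.76 dB.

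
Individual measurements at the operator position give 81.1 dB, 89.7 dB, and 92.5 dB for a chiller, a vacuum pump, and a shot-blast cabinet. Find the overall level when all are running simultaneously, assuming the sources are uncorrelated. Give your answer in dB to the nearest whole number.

95 dB

Incoherent sources combine by intensity addition: L_total = 10·log₁₀(Σ 10^(L_i/10)).
Σ 10^(L/10) = 10^(81.1/10) + 10^(89.7/10) + 10^(92.5/10) = 2.840e+09.
L_total = 10·log₁₀(2.840e+09) = 94.53 dB.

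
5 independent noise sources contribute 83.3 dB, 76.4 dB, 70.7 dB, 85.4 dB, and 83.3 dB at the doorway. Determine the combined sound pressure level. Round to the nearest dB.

For uncorrelated sources the intensities add, so convert each level to linear form, sum, and take 10·log₁₀ of the total.
Σ 10^(L/10) = 10^(83.3/10) + 10^(76.4/10) + 10^(70.7/10) + 10^(85.4/10) + 10^(83.3/10) = 8.297e+08.
L_total = 10·log₁₀(8.297e+08) = 89.19 dB.

89 dB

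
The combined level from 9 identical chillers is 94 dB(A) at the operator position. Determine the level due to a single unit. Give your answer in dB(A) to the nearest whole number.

Dividing the total intensity by 9 lowers the level by 10·log₁₀ 9 = 9.542 dB: L₁ = 94 − 9.542.

84 dB(A)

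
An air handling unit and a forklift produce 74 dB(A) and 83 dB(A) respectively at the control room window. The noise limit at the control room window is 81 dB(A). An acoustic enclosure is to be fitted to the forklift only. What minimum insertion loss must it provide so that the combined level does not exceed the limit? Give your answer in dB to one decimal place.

3.0 dB

Fixed contribution from the other source: Σ 10^(L/10) = 10^(74/10) = 2.512e+07 (74.00 dB(A)).
To meet 81 dB(A) overall, the treated forklift may contribute at most 10^(81/10) − 2.512e+07 = 1.008e+08, i.e. 80.03 dB(A).
Required insertion loss = 83 − 80.03 = 2.97 dB.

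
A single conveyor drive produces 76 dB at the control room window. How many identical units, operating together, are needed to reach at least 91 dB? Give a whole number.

Need L₁ + 10·log₁₀ N ≥ 91, i.e. log₁₀ N ≥ 1.50.
N ≥ 10^(15.0/10) = 31.623, so N = 32.

32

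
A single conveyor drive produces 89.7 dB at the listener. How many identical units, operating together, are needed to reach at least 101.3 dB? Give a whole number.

The shortfall is 101.3 − 89.7 = 11.6 dB, and N units add 10·log₁₀ N, so need 10·log₁₀ N ≥ 11.6.
N ≥ 10^(11.6/10) = 14.454, so N = 15.

15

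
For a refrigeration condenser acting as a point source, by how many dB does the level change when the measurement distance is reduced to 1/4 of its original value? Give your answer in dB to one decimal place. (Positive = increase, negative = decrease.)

A point source loses 6 dB per doubling of distance; generally ΔL = −20·log₁₀(r₂/r₁).
ΔL = −20·log₁₀(0.25) = +12.04 dB.

+12.0 dB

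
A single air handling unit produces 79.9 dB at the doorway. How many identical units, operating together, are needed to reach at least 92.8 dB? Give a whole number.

20

N identical sources give L₁ + 10·log₁₀ N, so require 10·log₁₀ N ≥ 92.8 − 79.9 = 12.9 dB.
N ≥ 10^(12.9/10) = 19.498, so N = 20.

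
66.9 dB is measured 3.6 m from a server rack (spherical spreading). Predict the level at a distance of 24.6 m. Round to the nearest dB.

For a point source, L₂ = L₁ − 20·log₁₀(r₂/r₁).
L₂ = 66.9 − 20·log₁₀(24.6/3.6) = 66.9 − 16.693 = 50.21 dB.

50 dB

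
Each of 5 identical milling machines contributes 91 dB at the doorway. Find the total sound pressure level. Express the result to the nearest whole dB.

98 dB

With 5 equal, uncorrelated contributions the intensity is 5× that of one unit, giving a rise of 10·log₁₀ 5.
L_total = 91 + 10·log₁₀(5) = 91 + 6.990 = 97.99 dB.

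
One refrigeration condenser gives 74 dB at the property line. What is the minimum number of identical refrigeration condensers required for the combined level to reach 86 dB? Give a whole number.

N identical sources give L₁ + 10·log₁₀ N, so require 10·log₁₀ N ≥ 86 − 74 = 12.0 dB.
N ≥ 10^(12.0/10) = 15.849, so N = 16.

16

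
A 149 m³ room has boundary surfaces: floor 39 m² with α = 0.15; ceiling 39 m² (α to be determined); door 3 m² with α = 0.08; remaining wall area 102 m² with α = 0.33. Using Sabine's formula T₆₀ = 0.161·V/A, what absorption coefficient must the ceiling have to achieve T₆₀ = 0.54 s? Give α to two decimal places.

0.12

Required total absorption A = 0.161·149/0.54 = 44.42 m².
Absorption from the other surfaces = 39·0.15 + 3·0.08 + 102·0.33 = 39.75 m², so the ceiling must supply 4.67 m² over 39 m².
α = 4.67/39 = 0.120.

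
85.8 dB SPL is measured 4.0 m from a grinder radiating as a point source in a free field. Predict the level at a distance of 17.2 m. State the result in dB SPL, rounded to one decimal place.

Spherical spreading from a point source gives a 20·log₁₀(r₂/r₁) drop.
L₂ = 85.8 − 20·log₁₀(17.2/4.0) = 85.8 − 12.669 = 73.13 dB SPL.

73.1 dB SPL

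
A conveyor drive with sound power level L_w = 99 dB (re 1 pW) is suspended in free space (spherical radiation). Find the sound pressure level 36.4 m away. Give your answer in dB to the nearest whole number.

57 dB

L_p = L_w − 10·log₁₀(4π·r²) with r = 36.4 m.
4π·r² = 1.665e+04 m², 10·log₁₀ of that is 42.214 dB.
L_p = 99 − 42.214 = 56.79 dB.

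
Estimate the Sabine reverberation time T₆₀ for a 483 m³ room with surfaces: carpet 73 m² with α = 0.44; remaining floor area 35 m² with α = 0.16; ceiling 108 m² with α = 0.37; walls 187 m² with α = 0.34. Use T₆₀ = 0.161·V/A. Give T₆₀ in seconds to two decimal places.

0.55 s

Total absorption A = 73·0.44 + 35·0.16 + 108·0.37 + 187·0.34 = 141.26 m² sabins.
T₆₀ = 0.161 × 483 / 141.26 = 0.550 s.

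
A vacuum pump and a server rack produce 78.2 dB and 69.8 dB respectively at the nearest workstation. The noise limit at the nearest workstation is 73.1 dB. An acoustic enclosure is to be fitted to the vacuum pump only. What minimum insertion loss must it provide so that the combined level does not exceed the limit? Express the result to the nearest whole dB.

Everything except the vacuum pump sums to 10^(69.8/10) = 9.550e+06 in linear terms, 69.80 dB.
To meet 73.1 dB overall, the treated vacuum pump may contribute at most 10^(73.1/10) − 9.550e+06 = 1.087e+07, i.e. 70.36 dB.
So the vacuum pump must be reduced from 78.2 to 70.36 dB: IL = 7.84 dB.

8 dB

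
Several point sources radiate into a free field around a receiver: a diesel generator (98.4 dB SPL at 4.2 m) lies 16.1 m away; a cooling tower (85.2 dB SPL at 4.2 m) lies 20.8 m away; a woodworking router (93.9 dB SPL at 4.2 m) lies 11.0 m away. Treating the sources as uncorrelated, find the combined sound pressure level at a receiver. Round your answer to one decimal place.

First find each source's level at the receiver (point-source: −20·log₁₀(r/r_ref)), then combine on an intensity basis.
diesel generator: 98.4 − 20·log₁₀(16.1/4.2) = 98.4 − 11.67 = 86.73 dB SPL.
cooling tower: 85.2 − 20·log₁₀(20.8/4.2) = 85.2 − 13.90 = 71.30 dB SPL.
woodworking router: 93.9 − 20·log₁₀(11.0/4.2) = 93.9 − 8.36 = 85.54 dB SPL.
Σ 10^(L/10) = 8.422e+08 → L_total = 10·log₁₀(8.422e+08) = 89.25 dB SPL.

89.3 dB SPL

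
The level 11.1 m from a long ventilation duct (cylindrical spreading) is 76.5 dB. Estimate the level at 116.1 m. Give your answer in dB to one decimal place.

For a line source, L₂ = L₁ − 10·log₁₀(r₂/r₁).
L₂ = 76.5 − 10·log₁₀(116.1/11.1) = 76.5 − 10.195 = 66.30 dB.

66.3 dB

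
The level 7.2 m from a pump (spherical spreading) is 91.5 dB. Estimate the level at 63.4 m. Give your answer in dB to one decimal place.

Spherical spreading from a point source gives a 20·log₁₀(r₂/r₁) drop.
L₂ = 91.5 − 20·log₁₀(63.4/7.2) = 91.5 − 18.895 = 72.60 dB.

72.6 dB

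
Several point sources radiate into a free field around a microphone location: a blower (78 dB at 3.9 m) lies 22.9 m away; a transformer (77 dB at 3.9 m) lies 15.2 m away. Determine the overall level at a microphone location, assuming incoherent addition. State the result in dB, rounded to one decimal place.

Apply inverse-square spreading to bring every level to the receiver, then sum 10^(L/10).
blower: 78 − 20·log₁₀(22.9/3.9) = 78 − 15.38 = 62.62 dB.
transformer: 77 − 20·log₁₀(15.2/3.9) = 77 − 11.82 = 65.18 dB.
Σ 10^(L/10) = 5.129e+06 → L_total = 10·log₁₀(5.129e+06) = 67.10 dB.

67.1 dB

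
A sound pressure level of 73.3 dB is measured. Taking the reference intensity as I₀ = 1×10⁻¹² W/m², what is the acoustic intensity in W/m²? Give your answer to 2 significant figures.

2.1e-05 W/m²

I = I₀·10^(L/10) = 10⁻¹² × 10^(73.3/10) = 10^(-4.670).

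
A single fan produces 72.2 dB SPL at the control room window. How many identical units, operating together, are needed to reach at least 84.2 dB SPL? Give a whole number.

Need L₁ + 10·log₁₀ N ≥ 84.2, i.e. log₁₀ N ≥ 1.20.
N ≥ 10^(12.0/10) = 15.849, so N = 16.

16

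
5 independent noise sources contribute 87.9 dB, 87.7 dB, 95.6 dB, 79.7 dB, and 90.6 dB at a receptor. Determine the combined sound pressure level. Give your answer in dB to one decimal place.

For uncorrelated sources the intensities add, so convert each level to linear form, sum, and take 10·log₁₀ of the total.
Σ 10^(L/10) = 10^(87.9/10) + 10^(87.7/10) + 10^(95.6/10) + 10^(79.7/10) + 10^(90.6/10) = 6.078e+09.
L_total = 10·log₁₀(6.078e+09) = 97.84 dB.

97.8 dB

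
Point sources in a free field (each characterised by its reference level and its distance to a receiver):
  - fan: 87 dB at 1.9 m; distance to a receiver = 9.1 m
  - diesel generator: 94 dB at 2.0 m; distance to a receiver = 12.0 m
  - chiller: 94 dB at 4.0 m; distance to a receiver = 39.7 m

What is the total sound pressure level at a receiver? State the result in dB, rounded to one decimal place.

80.7 dB

Propagate each source to the receiver with L = L_ref − 20·log₁₀(r/r_ref), then add intensities.
fan: 87 − 20·log₁₀(9.1/1.9) = 87 − 13.61 = 73.39 dB.
diesel generator: 94 − 20·log₁₀(12.0/2.0) = 94 − 15.56 = 78.44 dB.
chiller: 94 − 20·log₁₀(39.7/4.0) = 94 − 19.93 = 74.07 dB.
Σ 10^(L/10) = 1.171e+08 → L_total = 10·log₁₀(1.171e+08) = 80.69 dB.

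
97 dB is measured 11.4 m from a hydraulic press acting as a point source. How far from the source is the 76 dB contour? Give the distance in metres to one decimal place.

127.9 m

The 21.0 dB drop corresponds to a distance ratio of 10^(21.0/20) for a point source.
r₂ = 11.4·10^((97−76)/20) = 11.4·10^(21.0/20) = 127.91 m.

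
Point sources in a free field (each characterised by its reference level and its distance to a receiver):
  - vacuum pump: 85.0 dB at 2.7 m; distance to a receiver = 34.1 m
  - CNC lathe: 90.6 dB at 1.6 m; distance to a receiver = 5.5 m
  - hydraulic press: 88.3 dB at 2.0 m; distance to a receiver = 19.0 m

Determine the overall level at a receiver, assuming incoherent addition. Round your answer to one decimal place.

80.3 dB

Apply inverse-square spreading to bring every level to the receiver, then sum 10^(L/10).
vacuum pump: 85.0 − 20·log₁₀(34.1/2.7) = 85.0 − 22.03 = 62.97 dB.
CNC lathe: 90.6 − 20·log₁₀(5.5/1.6) = 90.6 − 10.72 = 79.88 dB.
hydraulic press: 88.3 − 20·log₁₀(19.0/2.0) = 88.3 − 19.55 = 68.75 dB.
Σ 10^(L/10) = 1.066e+08 → L_total = 10·log₁₀(1.066e+08) = 80.28 dB.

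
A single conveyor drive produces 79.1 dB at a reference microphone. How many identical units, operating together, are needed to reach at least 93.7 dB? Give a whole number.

29

Need L₁ + 10·log₁₀ N ≥ 93.7, i.e. log₁₀ N ≥ 1.46.
N ≥ 10^(14.6/10) = 28.840, so N = 29.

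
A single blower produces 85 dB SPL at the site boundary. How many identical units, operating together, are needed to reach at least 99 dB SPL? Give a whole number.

26

N identical sources give L₁ + 10·log₁₀ N, so require 10·log₁₀ N ≥ 99 − 85 = 14.0 dB.
N ≥ 10^(14.0/10) = 25.119, so N = 26.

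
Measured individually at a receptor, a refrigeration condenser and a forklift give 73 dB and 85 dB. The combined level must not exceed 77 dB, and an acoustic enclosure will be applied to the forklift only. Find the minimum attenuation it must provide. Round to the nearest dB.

Everything except the forklift sums to 10^(73/10) = 1.995e+07 in linear terms, 73.00 dB.
The limit corresponds to 10^(77/10) = 5.012e+07; subtracting the fixed part leaves 3.017e+07 for the forklift, i.e. 74.80 dB.
So the forklift must be reduced from 85 to 74.80 dB: IL = 10.20 dB.

10 dB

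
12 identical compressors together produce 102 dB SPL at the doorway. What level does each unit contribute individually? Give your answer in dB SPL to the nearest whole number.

91 dB SPL

12 equal contributions raise the level by 10·log₁₀ 12 = 10.792 dB, so each unit alone gives 102 − 10.792.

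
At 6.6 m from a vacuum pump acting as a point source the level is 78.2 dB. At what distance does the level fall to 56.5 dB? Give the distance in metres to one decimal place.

Point-source spreading drops the level by 20·log₁₀(r₂/r₁); inverting, r₂/r₁ = 10^(ΔL/20).
r₂ = 6.6·10^((78.2−56.5)/20) = 6.6·10^(21.7/20) = 80.27 m.

80.3 m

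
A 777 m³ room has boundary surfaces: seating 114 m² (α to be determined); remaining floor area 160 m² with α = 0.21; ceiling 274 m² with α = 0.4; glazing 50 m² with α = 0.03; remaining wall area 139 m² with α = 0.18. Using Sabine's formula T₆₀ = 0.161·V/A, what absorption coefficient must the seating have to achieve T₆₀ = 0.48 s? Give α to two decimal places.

0.80

From T₆₀ = 0.161·V/A, the target T₆₀ = 0.48 s needs A = 0.161·777/0.48 = 260.62 m².
Absorption from the other surfaces = 160·0.21 + 274·0.4 + 50·0.03 + 139·0.18 = 169.72 m², so the seating must supply 90.90 m² over 114 m².
α = 90.90/114 = 0.797.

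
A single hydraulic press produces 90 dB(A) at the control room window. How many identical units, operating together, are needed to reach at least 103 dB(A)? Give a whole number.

20

N identical sources give L₁ + 10·log₁₀ N, so require 10·log₁₀ N ≥ 103 − 90 = 13.0 dB.
N ≥ 10^(13.0/10) = 19.953, so N = 20.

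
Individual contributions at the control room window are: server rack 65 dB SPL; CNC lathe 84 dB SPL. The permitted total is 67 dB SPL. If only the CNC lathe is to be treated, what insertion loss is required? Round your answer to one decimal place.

Everything except the CNC lathe sums to 10^(65/10) = 3.162e+06 in linear terms, 65.00 dB SPL.
The limit corresponds to 10^(67/10) = 5.012e+06; subtracting the fixed part leaves 1.850e+06 for the CNC lathe, i.e. 62.67 dB SPL.
Required insertion loss = 84 − 62.67 = 21.33 dB.

21.3 dB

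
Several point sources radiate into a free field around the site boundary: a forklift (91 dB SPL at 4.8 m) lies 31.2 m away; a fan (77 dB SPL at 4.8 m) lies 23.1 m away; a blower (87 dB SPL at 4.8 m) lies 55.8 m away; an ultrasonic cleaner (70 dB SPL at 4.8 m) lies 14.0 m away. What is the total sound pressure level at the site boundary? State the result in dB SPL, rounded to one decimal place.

First find each source's level at the receiver (point-source: −20·log₁₀(r/r_ref)), then combine on an intensity basis.
forklift: 91 − 20·log₁₀(31.2/4.8) = 91 − 16.26 = 74.74 dB SPL.
fan: 77 − 20·log₁₀(23.1/4.8) = 77 − 13.65 = 63.35 dB SPL.
blower: 87 − 20·log₁₀(55.8/4.8) = 87 − 21.31 = 65.69 dB SPL.
ultrasonic cleaner: 70 − 20·log₁₀(14.0/4.8) = 70 − 9.30 = 60.70 dB SPL.
Σ 10^(L/10) = 3.685e+07 → L_total = 10·log₁₀(3.685e+07) = 75.66 dB SPL.

75.7 dB SPL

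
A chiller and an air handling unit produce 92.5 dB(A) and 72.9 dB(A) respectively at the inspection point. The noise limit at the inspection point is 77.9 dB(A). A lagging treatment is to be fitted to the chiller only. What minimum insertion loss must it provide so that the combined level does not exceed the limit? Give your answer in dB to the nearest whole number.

Everything except the chiller sums to 10^(72.9/10) = 1.950e+07 in linear terms, 72.90 dB(A).
The limit corresponds to 10^(77.9/10) = 6.166e+07; subtracting the fixed part leaves 4.216e+07 for the chiller, i.e. 76.25 dB(A).
Required insertion loss = 92.5 − 76.25 = 16.25 dB.

16 dB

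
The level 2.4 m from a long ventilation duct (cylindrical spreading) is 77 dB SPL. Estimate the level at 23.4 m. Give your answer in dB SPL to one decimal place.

67.1 dB SPL

Line-source attenuation: ΔL = 10·log₁₀(r₂/r₁) = 10·log₁₀(23.4/2.4) = 9.890 dB.
L₂ = 77 − 10·log₁₀(23.4/2.4) = 77 − 9.890 = 67.11 dB SPL.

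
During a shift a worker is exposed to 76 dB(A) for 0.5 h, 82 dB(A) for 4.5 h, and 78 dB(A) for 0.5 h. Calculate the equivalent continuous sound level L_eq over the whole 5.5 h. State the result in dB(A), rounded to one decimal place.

81.4 dB(A)

Weight each interval's intensity by its duration and average over T = 5.5 h:
Σ tᵢ·10^(Lᵢ/10) = 0.5·10^(76/10) + 4.5·10^(82/10) + 0.5·10^(78/10) = 7.647e+08.
L_eq = 10·log₁₀(7.647e+08/5.5) = 81.43 dB(A).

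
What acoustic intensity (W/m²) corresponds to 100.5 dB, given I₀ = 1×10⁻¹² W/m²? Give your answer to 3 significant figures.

I/I₀ = 10^(100.5/10) = 1.122e+10, so I = 1.122e+10 × 10⁻¹² W/m².

0.0112 W/m²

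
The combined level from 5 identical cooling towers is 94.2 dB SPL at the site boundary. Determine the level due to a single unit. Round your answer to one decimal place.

5 equal contributions raise the level by 10·log₁₀ 5 = 6.990 dB, so each unit alone gives 94.2 − 6.990.

87.2 dB SPL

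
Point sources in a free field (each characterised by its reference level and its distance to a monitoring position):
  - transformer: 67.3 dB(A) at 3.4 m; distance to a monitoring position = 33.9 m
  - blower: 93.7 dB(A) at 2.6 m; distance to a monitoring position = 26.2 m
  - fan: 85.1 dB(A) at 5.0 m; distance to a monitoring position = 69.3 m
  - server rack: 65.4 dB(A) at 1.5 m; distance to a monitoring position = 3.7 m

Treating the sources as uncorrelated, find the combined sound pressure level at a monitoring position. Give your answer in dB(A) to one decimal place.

Apply inverse-square spreading to bring every level to the receiver, then sum 10^(L/10).
transformer: 67.3 − 20·log₁₀(33.9/3.4) = 67.3 − 19.97 = 47.33 dB(A).
blower: 93.7 − 20·log₁₀(26.2/2.6) = 93.7 − 20.07 = 73.63 dB(A).
fan: 85.1 − 20·log₁₀(69.3/5.0) = 85.1 − 22.84 = 62.26 dB(A).
server rack: 65.4 − 20·log₁₀(3.7/1.5) = 65.4 − 7.84 = 57.56 dB(A).
Σ 10^(L/10) = 2.539e+07 → L_total = 10·log₁₀(2.539e+07) = 74.05 dB(A).

74.0 dB(A)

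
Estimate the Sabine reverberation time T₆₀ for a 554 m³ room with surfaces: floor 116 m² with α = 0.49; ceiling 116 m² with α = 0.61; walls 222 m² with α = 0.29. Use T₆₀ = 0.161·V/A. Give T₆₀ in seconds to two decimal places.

A = Σ Sᵢαᵢ = 116·0.49 + 116·0.61 + 222·0.29 = 191.98 m².
T₆₀ = 0.161 × 554 / 191.98 = 0.465 s.

0.46 s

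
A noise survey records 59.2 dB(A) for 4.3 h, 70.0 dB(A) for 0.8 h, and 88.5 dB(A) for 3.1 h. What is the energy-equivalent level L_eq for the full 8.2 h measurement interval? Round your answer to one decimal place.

84.3 dB(A)

L_eq = 10·log₁₀[(1/T)·Σ tᵢ·10^(Lᵢ/10)] with T = 8.2 h.
Σ tᵢ·10^(Lᵢ/10) = 4.3·10^(59.2/10) + 0.8·10^(70.0/10) + 3.1·10^(88.5/10) = 2.206e+09.
L_eq = 10·log₁₀(2.206e+09/8.2) = 84.30 dB(A).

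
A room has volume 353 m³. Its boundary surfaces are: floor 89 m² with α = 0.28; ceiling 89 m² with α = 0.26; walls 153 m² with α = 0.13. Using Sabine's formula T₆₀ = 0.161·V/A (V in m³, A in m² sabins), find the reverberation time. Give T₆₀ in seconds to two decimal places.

0.84 s

Summing Sᵢαᵢ: 89·0.28 + 89·0.26 + 153·0.13 = 67.95 m².
T₆₀ = 0.161·V/A = 0.161·353/67.95 = 0.836 s.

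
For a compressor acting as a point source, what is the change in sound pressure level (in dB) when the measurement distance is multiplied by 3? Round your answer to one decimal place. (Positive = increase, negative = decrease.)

-9.5 dB

A point source loses 6 dB per doubling of distance; generally ΔL = −20·log₁₀(r₂/r₁).
ΔL = −20·log₁₀(3) = -9.54 dB.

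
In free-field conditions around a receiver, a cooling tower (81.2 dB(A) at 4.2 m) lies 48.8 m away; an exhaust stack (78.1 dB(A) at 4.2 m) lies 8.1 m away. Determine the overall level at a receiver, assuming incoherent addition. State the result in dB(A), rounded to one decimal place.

First find each source's level at the receiver (point-source: −20·log₁₀(r/r_ref)), then combine on an intensity basis.
cooling tower: 81.2 − 20·log₁₀(48.8/4.2) = 81.2 − 21.30 = 59.90 dB(A).
exhaust stack: 78.1 − 20·log₁₀(8.1/4.2) = 78.1 − 5.70 = 72.40 dB(A).
Σ 10^(L/10) = 1.834e+07 → L_total = 10·log₁₀(1.834e+07) = 72.63 dB(A).

72.6 dB(A)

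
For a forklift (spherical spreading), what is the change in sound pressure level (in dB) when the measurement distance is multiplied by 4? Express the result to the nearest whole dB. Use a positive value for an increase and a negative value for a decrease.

-12 dB

Point-source spreading: ΔL = −20·log₁₀(r₂/r₁).
ΔL = −20·log₁₀(4) = -12.04 dB.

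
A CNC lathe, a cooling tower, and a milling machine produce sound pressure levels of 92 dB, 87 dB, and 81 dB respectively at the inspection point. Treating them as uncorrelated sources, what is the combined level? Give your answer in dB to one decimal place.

93.4 dB

Incoherent sources combine by intensity addition: L_total = 10·log₁₀(Σ 10^(L_i/10)).
Σ 10^(L/10) = 10^(92/10) + 10^(87/10) + 10^(81/10) = 2.212e+09.
L_total = 10·log₁₀(2.212e+09) = 93.45 dB.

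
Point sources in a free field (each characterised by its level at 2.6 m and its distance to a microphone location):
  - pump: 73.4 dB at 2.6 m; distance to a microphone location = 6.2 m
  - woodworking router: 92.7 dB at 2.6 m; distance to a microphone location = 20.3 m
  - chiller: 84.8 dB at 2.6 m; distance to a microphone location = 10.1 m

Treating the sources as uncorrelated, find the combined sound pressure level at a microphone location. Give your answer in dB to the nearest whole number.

Apply inverse-square spreading to bring every level to the receiver, then sum 10^(L/10).
pump: 73.4 − 20·log₁₀(6.2/2.6) = 73.4 − 7.55 = 65.85 dB.
woodworking router: 92.7 − 20·log₁₀(20.3/2.6) = 92.7 − 17.85 = 74.85 dB.
chiller: 84.8 − 20·log₁₀(10.1/2.6) = 84.8 − 11.79 = 73.01 dB.
Σ 10^(L/10) = 5.441e+07 → L_total = 10·log₁₀(5.441e+07) = 77.36 dB.

77 dB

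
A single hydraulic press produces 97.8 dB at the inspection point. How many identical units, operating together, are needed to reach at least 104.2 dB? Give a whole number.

5

Need L₁ + 10·log₁₀ N ≥ 104.2, i.e. log₁₀ N ≥ 0.64.
N ≥ 10^(6.4/10) = 4.365, so N = 5.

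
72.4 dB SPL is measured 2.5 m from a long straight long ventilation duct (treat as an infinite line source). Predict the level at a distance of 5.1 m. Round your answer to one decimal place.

For a line source, L₂ = L₁ − 10·log₁₀(r₂/r₁).
L₂ = 72.4 − 10·log₁₀(5.1/2.5) = 72.4 − 3.096 = 69.30 dB SPL.

69.3 dB SPL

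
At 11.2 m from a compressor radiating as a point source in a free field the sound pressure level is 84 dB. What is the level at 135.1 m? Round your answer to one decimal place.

62.4 dB

Spherical spreading from a point source gives a 20·log₁₀(r₂/r₁) drop.
L₂ = 84 − 20·log₁₀(135.1/11.2) = 84 − 21.629 = 62.37 dB.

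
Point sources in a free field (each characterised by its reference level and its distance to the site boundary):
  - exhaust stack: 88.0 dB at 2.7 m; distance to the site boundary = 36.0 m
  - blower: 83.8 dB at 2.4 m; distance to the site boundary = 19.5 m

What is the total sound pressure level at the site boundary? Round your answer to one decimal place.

Propagate each source to the receiver with L = L_ref − 20·log₁₀(r/r_ref), then add intensities.
exhaust stack: 88.0 − 20·log₁₀(36.0/2.7) = 88.0 − 22.50 = 65.50 dB.
blower: 83.8 − 20·log₁₀(19.5/2.4) = 83.8 − 18.20 = 65.60 dB.
Σ 10^(L/10) = 7.183e+06 → L_total = 10·log₁₀(7.183e+06) = 68.56 dB.

68.6 dB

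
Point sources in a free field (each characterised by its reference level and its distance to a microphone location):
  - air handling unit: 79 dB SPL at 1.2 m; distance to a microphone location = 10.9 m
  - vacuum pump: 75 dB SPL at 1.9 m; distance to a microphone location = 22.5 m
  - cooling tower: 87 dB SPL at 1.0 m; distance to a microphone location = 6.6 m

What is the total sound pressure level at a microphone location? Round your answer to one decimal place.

First find each source's level at the receiver (point-source: −20·log₁₀(r/r_ref)), then combine on an intensity basis.
air handling unit: 79 − 20·log₁₀(10.9/1.2) = 79 − 19.16 = 59.84 dB SPL.
vacuum pump: 75 − 20·log₁₀(22.5/1.9) = 75 − 21.47 = 53.53 dB SPL.
cooling tower: 87 − 20·log₁₀(6.6/1.0) = 87 − 16.39 = 70.61 dB SPL.
Σ 10^(L/10) = 1.269e+07 → L_total = 10·log₁₀(1.269e+07) = 71.04 dB SPL.

71.0 dB SPL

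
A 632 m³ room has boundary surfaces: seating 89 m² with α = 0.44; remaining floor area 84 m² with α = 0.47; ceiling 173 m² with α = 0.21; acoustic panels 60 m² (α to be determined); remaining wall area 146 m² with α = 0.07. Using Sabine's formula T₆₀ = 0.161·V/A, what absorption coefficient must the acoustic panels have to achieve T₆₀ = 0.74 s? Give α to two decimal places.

0.21

Required total absorption A = 0.161·632/0.74 = 137.50 m².
Absorption from the other surfaces = 89·0.44 + 84·0.47 + 173·0.21 + 146·0.07 = 125.19 m², so the acoustic panels must supply 12.31 m² over 60 m².
α = 12.31/60 = 0.205.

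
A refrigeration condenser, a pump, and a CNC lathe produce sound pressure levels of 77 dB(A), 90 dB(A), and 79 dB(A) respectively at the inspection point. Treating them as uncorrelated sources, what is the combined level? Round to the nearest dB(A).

91 dB(A)

Incoherent sources combine by intensity addition: L_total = 10·log₁₀(Σ 10^(L_i/10)).
Σ 10^(L/10) = 10^(77/10) + 10^(90/10) + 10^(79/10) = 1.130e+09.
L_total = 10·log₁₀(1.130e+09) = 90.53 dB(A).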